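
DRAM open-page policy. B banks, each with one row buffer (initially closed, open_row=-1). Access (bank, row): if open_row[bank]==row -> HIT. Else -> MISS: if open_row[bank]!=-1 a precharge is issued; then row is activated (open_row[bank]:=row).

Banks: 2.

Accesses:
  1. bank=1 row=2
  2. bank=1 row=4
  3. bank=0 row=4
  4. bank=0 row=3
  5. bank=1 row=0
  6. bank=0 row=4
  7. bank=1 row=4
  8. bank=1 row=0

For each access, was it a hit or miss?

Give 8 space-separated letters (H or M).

Acc 1: bank1 row2 -> MISS (open row2); precharges=0
Acc 2: bank1 row4 -> MISS (open row4); precharges=1
Acc 3: bank0 row4 -> MISS (open row4); precharges=1
Acc 4: bank0 row3 -> MISS (open row3); precharges=2
Acc 5: bank1 row0 -> MISS (open row0); precharges=3
Acc 6: bank0 row4 -> MISS (open row4); precharges=4
Acc 7: bank1 row4 -> MISS (open row4); precharges=5
Acc 8: bank1 row0 -> MISS (open row0); precharges=6

Answer: M M M M M M M M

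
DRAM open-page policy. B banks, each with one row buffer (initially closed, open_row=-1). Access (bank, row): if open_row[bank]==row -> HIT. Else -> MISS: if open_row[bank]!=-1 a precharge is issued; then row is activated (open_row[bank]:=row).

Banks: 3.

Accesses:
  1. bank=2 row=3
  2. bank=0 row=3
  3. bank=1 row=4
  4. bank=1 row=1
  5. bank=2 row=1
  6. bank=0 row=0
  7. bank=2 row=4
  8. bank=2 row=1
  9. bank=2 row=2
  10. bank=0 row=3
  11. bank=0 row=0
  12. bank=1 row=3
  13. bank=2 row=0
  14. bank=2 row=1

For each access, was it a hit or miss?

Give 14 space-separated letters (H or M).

Answer: M M M M M M M M M M M M M M

Derivation:
Acc 1: bank2 row3 -> MISS (open row3); precharges=0
Acc 2: bank0 row3 -> MISS (open row3); precharges=0
Acc 3: bank1 row4 -> MISS (open row4); precharges=0
Acc 4: bank1 row1 -> MISS (open row1); precharges=1
Acc 5: bank2 row1 -> MISS (open row1); precharges=2
Acc 6: bank0 row0 -> MISS (open row0); precharges=3
Acc 7: bank2 row4 -> MISS (open row4); precharges=4
Acc 8: bank2 row1 -> MISS (open row1); precharges=5
Acc 9: bank2 row2 -> MISS (open row2); precharges=6
Acc 10: bank0 row3 -> MISS (open row3); precharges=7
Acc 11: bank0 row0 -> MISS (open row0); precharges=8
Acc 12: bank1 row3 -> MISS (open row3); precharges=9
Acc 13: bank2 row0 -> MISS (open row0); precharges=10
Acc 14: bank2 row1 -> MISS (open row1); precharges=11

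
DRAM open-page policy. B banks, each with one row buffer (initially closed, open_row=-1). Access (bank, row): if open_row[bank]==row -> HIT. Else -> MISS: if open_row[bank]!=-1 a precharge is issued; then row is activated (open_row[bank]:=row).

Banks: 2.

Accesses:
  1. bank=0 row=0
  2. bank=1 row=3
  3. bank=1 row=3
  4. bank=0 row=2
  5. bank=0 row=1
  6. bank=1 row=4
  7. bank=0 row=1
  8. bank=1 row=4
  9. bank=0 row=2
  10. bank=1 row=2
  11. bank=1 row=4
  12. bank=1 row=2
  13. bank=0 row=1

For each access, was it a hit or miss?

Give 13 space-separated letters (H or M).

Acc 1: bank0 row0 -> MISS (open row0); precharges=0
Acc 2: bank1 row3 -> MISS (open row3); precharges=0
Acc 3: bank1 row3 -> HIT
Acc 4: bank0 row2 -> MISS (open row2); precharges=1
Acc 5: bank0 row1 -> MISS (open row1); precharges=2
Acc 6: bank1 row4 -> MISS (open row4); precharges=3
Acc 7: bank0 row1 -> HIT
Acc 8: bank1 row4 -> HIT
Acc 9: bank0 row2 -> MISS (open row2); precharges=4
Acc 10: bank1 row2 -> MISS (open row2); precharges=5
Acc 11: bank1 row4 -> MISS (open row4); precharges=6
Acc 12: bank1 row2 -> MISS (open row2); precharges=7
Acc 13: bank0 row1 -> MISS (open row1); precharges=8

Answer: M M H M M M H H M M M M M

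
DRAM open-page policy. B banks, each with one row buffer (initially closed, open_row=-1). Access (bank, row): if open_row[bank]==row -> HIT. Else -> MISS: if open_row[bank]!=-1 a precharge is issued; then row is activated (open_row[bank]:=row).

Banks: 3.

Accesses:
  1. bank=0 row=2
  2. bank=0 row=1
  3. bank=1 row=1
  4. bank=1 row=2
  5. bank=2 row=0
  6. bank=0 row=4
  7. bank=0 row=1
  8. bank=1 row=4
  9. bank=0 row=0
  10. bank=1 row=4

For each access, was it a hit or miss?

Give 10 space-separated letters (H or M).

Acc 1: bank0 row2 -> MISS (open row2); precharges=0
Acc 2: bank0 row1 -> MISS (open row1); precharges=1
Acc 3: bank1 row1 -> MISS (open row1); precharges=1
Acc 4: bank1 row2 -> MISS (open row2); precharges=2
Acc 5: bank2 row0 -> MISS (open row0); precharges=2
Acc 6: bank0 row4 -> MISS (open row4); precharges=3
Acc 7: bank0 row1 -> MISS (open row1); precharges=4
Acc 8: bank1 row4 -> MISS (open row4); precharges=5
Acc 9: bank0 row0 -> MISS (open row0); precharges=6
Acc 10: bank1 row4 -> HIT

Answer: M M M M M M M M M H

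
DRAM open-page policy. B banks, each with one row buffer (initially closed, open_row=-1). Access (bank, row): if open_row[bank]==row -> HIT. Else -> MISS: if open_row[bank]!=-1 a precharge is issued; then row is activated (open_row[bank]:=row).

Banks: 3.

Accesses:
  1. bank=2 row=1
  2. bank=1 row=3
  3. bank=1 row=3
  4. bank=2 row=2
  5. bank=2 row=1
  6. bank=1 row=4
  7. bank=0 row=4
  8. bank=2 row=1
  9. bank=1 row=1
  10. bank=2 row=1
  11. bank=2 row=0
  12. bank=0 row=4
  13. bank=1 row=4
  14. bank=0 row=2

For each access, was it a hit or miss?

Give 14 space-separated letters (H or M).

Answer: M M H M M M M H M H M H M M

Derivation:
Acc 1: bank2 row1 -> MISS (open row1); precharges=0
Acc 2: bank1 row3 -> MISS (open row3); precharges=0
Acc 3: bank1 row3 -> HIT
Acc 4: bank2 row2 -> MISS (open row2); precharges=1
Acc 5: bank2 row1 -> MISS (open row1); precharges=2
Acc 6: bank1 row4 -> MISS (open row4); precharges=3
Acc 7: bank0 row4 -> MISS (open row4); precharges=3
Acc 8: bank2 row1 -> HIT
Acc 9: bank1 row1 -> MISS (open row1); precharges=4
Acc 10: bank2 row1 -> HIT
Acc 11: bank2 row0 -> MISS (open row0); precharges=5
Acc 12: bank0 row4 -> HIT
Acc 13: bank1 row4 -> MISS (open row4); precharges=6
Acc 14: bank0 row2 -> MISS (open row2); precharges=7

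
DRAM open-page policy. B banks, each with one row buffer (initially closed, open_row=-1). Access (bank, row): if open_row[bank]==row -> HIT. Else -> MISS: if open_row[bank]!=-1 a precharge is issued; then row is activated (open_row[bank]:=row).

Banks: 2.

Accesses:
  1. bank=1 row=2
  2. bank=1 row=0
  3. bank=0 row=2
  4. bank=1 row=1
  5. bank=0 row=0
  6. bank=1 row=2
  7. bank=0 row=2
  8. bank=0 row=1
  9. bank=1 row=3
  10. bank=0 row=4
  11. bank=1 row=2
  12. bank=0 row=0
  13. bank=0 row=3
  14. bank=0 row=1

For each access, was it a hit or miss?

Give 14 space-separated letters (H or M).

Answer: M M M M M M M M M M M M M M

Derivation:
Acc 1: bank1 row2 -> MISS (open row2); precharges=0
Acc 2: bank1 row0 -> MISS (open row0); precharges=1
Acc 3: bank0 row2 -> MISS (open row2); precharges=1
Acc 4: bank1 row1 -> MISS (open row1); precharges=2
Acc 5: bank0 row0 -> MISS (open row0); precharges=3
Acc 6: bank1 row2 -> MISS (open row2); precharges=4
Acc 7: bank0 row2 -> MISS (open row2); precharges=5
Acc 8: bank0 row1 -> MISS (open row1); precharges=6
Acc 9: bank1 row3 -> MISS (open row3); precharges=7
Acc 10: bank0 row4 -> MISS (open row4); precharges=8
Acc 11: bank1 row2 -> MISS (open row2); precharges=9
Acc 12: bank0 row0 -> MISS (open row0); precharges=10
Acc 13: bank0 row3 -> MISS (open row3); precharges=11
Acc 14: bank0 row1 -> MISS (open row1); precharges=12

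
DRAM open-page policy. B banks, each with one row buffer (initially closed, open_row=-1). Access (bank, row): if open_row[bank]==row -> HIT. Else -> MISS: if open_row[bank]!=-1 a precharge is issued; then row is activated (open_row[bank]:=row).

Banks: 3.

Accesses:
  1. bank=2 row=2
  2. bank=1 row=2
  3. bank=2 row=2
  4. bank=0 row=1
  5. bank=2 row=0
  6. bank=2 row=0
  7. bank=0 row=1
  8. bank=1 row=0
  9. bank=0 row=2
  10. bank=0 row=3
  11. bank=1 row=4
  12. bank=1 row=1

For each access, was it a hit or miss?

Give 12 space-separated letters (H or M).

Answer: M M H M M H H M M M M M

Derivation:
Acc 1: bank2 row2 -> MISS (open row2); precharges=0
Acc 2: bank1 row2 -> MISS (open row2); precharges=0
Acc 3: bank2 row2 -> HIT
Acc 4: bank0 row1 -> MISS (open row1); precharges=0
Acc 5: bank2 row0 -> MISS (open row0); precharges=1
Acc 6: bank2 row0 -> HIT
Acc 7: bank0 row1 -> HIT
Acc 8: bank1 row0 -> MISS (open row0); precharges=2
Acc 9: bank0 row2 -> MISS (open row2); precharges=3
Acc 10: bank0 row3 -> MISS (open row3); precharges=4
Acc 11: bank1 row4 -> MISS (open row4); precharges=5
Acc 12: bank1 row1 -> MISS (open row1); precharges=6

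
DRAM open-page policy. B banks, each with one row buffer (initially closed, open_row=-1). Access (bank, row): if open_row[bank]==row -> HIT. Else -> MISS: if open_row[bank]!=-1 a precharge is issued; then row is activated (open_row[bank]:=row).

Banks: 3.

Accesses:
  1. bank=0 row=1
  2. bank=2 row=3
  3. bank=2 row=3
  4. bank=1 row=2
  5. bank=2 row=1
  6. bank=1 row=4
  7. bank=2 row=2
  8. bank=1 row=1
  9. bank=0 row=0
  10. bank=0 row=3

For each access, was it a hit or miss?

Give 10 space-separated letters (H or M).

Answer: M M H M M M M M M M

Derivation:
Acc 1: bank0 row1 -> MISS (open row1); precharges=0
Acc 2: bank2 row3 -> MISS (open row3); precharges=0
Acc 3: bank2 row3 -> HIT
Acc 4: bank1 row2 -> MISS (open row2); precharges=0
Acc 5: bank2 row1 -> MISS (open row1); precharges=1
Acc 6: bank1 row4 -> MISS (open row4); precharges=2
Acc 7: bank2 row2 -> MISS (open row2); precharges=3
Acc 8: bank1 row1 -> MISS (open row1); precharges=4
Acc 9: bank0 row0 -> MISS (open row0); precharges=5
Acc 10: bank0 row3 -> MISS (open row3); precharges=6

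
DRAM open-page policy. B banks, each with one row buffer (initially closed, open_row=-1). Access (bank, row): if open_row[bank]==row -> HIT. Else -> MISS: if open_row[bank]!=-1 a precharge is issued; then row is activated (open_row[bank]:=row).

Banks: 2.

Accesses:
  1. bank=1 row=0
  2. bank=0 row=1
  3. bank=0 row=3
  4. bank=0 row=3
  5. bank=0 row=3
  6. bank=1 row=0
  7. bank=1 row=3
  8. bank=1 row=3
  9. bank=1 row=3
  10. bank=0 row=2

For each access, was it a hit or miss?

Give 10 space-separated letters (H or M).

Acc 1: bank1 row0 -> MISS (open row0); precharges=0
Acc 2: bank0 row1 -> MISS (open row1); precharges=0
Acc 3: bank0 row3 -> MISS (open row3); precharges=1
Acc 4: bank0 row3 -> HIT
Acc 5: bank0 row3 -> HIT
Acc 6: bank1 row0 -> HIT
Acc 7: bank1 row3 -> MISS (open row3); precharges=2
Acc 8: bank1 row3 -> HIT
Acc 9: bank1 row3 -> HIT
Acc 10: bank0 row2 -> MISS (open row2); precharges=3

Answer: M M M H H H M H H M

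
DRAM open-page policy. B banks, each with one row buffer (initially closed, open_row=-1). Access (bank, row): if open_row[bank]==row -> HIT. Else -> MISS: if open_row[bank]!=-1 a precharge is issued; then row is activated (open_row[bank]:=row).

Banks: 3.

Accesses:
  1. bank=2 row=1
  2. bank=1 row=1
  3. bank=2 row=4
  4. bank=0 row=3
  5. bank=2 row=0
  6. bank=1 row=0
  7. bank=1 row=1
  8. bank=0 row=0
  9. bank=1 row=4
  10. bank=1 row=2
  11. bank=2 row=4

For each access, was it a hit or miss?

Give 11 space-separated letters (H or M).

Acc 1: bank2 row1 -> MISS (open row1); precharges=0
Acc 2: bank1 row1 -> MISS (open row1); precharges=0
Acc 3: bank2 row4 -> MISS (open row4); precharges=1
Acc 4: bank0 row3 -> MISS (open row3); precharges=1
Acc 5: bank2 row0 -> MISS (open row0); precharges=2
Acc 6: bank1 row0 -> MISS (open row0); precharges=3
Acc 7: bank1 row1 -> MISS (open row1); precharges=4
Acc 8: bank0 row0 -> MISS (open row0); precharges=5
Acc 9: bank1 row4 -> MISS (open row4); precharges=6
Acc 10: bank1 row2 -> MISS (open row2); precharges=7
Acc 11: bank2 row4 -> MISS (open row4); precharges=8

Answer: M M M M M M M M M M M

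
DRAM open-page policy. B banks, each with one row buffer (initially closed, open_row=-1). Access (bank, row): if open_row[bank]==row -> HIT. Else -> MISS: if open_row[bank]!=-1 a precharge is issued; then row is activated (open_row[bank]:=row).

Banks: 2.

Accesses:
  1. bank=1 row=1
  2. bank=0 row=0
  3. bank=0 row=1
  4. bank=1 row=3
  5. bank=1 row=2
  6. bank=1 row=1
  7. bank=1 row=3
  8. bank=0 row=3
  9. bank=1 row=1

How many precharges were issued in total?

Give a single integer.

Acc 1: bank1 row1 -> MISS (open row1); precharges=0
Acc 2: bank0 row0 -> MISS (open row0); precharges=0
Acc 3: bank0 row1 -> MISS (open row1); precharges=1
Acc 4: bank1 row3 -> MISS (open row3); precharges=2
Acc 5: bank1 row2 -> MISS (open row2); precharges=3
Acc 6: bank1 row1 -> MISS (open row1); precharges=4
Acc 7: bank1 row3 -> MISS (open row3); precharges=5
Acc 8: bank0 row3 -> MISS (open row3); precharges=6
Acc 9: bank1 row1 -> MISS (open row1); precharges=7

Answer: 7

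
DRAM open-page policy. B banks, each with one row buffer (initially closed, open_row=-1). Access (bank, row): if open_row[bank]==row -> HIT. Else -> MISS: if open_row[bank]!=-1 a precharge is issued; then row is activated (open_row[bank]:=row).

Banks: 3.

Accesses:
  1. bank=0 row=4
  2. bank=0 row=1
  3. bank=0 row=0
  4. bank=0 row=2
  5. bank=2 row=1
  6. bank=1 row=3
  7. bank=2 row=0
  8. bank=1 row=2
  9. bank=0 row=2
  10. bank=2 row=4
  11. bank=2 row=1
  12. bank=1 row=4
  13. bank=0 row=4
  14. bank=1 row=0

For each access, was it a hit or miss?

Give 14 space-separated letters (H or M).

Acc 1: bank0 row4 -> MISS (open row4); precharges=0
Acc 2: bank0 row1 -> MISS (open row1); precharges=1
Acc 3: bank0 row0 -> MISS (open row0); precharges=2
Acc 4: bank0 row2 -> MISS (open row2); precharges=3
Acc 5: bank2 row1 -> MISS (open row1); precharges=3
Acc 6: bank1 row3 -> MISS (open row3); precharges=3
Acc 7: bank2 row0 -> MISS (open row0); precharges=4
Acc 8: bank1 row2 -> MISS (open row2); precharges=5
Acc 9: bank0 row2 -> HIT
Acc 10: bank2 row4 -> MISS (open row4); precharges=6
Acc 11: bank2 row1 -> MISS (open row1); precharges=7
Acc 12: bank1 row4 -> MISS (open row4); precharges=8
Acc 13: bank0 row4 -> MISS (open row4); precharges=9
Acc 14: bank1 row0 -> MISS (open row0); precharges=10

Answer: M M M M M M M M H M M M M M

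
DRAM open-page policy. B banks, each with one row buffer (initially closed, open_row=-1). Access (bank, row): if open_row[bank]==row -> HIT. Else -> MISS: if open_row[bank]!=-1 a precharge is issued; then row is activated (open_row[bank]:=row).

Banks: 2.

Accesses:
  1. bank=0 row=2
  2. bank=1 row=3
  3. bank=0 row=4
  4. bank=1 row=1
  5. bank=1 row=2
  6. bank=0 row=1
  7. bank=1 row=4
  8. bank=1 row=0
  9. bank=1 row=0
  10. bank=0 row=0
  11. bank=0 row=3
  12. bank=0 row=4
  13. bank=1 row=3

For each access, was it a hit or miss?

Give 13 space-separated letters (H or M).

Answer: M M M M M M M M H M M M M

Derivation:
Acc 1: bank0 row2 -> MISS (open row2); precharges=0
Acc 2: bank1 row3 -> MISS (open row3); precharges=0
Acc 3: bank0 row4 -> MISS (open row4); precharges=1
Acc 4: bank1 row1 -> MISS (open row1); precharges=2
Acc 5: bank1 row2 -> MISS (open row2); precharges=3
Acc 6: bank0 row1 -> MISS (open row1); precharges=4
Acc 7: bank1 row4 -> MISS (open row4); precharges=5
Acc 8: bank1 row0 -> MISS (open row0); precharges=6
Acc 9: bank1 row0 -> HIT
Acc 10: bank0 row0 -> MISS (open row0); precharges=7
Acc 11: bank0 row3 -> MISS (open row3); precharges=8
Acc 12: bank0 row4 -> MISS (open row4); precharges=9
Acc 13: bank1 row3 -> MISS (open row3); precharges=10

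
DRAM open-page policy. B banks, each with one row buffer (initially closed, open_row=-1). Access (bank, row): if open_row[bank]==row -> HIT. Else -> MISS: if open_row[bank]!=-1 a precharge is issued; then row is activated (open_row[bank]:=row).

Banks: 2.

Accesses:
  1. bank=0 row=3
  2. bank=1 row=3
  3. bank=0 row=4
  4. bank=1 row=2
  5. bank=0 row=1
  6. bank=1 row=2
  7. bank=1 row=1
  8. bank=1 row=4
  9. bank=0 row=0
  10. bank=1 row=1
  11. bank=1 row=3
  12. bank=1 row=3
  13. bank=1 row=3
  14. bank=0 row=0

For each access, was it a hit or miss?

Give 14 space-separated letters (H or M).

Acc 1: bank0 row3 -> MISS (open row3); precharges=0
Acc 2: bank1 row3 -> MISS (open row3); precharges=0
Acc 3: bank0 row4 -> MISS (open row4); precharges=1
Acc 4: bank1 row2 -> MISS (open row2); precharges=2
Acc 5: bank0 row1 -> MISS (open row1); precharges=3
Acc 6: bank1 row2 -> HIT
Acc 7: bank1 row1 -> MISS (open row1); precharges=4
Acc 8: bank1 row4 -> MISS (open row4); precharges=5
Acc 9: bank0 row0 -> MISS (open row0); precharges=6
Acc 10: bank1 row1 -> MISS (open row1); precharges=7
Acc 11: bank1 row3 -> MISS (open row3); precharges=8
Acc 12: bank1 row3 -> HIT
Acc 13: bank1 row3 -> HIT
Acc 14: bank0 row0 -> HIT

Answer: M M M M M H M M M M M H H H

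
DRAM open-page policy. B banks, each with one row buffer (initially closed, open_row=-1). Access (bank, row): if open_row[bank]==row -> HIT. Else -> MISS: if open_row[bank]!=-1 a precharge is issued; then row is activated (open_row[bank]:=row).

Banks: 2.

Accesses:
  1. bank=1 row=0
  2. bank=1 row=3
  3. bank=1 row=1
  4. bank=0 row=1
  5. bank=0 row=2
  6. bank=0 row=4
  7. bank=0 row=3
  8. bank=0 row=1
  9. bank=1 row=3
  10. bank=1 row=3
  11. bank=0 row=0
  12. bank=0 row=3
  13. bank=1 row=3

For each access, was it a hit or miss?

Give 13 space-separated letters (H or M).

Answer: M M M M M M M M M H M M H

Derivation:
Acc 1: bank1 row0 -> MISS (open row0); precharges=0
Acc 2: bank1 row3 -> MISS (open row3); precharges=1
Acc 3: bank1 row1 -> MISS (open row1); precharges=2
Acc 4: bank0 row1 -> MISS (open row1); precharges=2
Acc 5: bank0 row2 -> MISS (open row2); precharges=3
Acc 6: bank0 row4 -> MISS (open row4); precharges=4
Acc 7: bank0 row3 -> MISS (open row3); precharges=5
Acc 8: bank0 row1 -> MISS (open row1); precharges=6
Acc 9: bank1 row3 -> MISS (open row3); precharges=7
Acc 10: bank1 row3 -> HIT
Acc 11: bank0 row0 -> MISS (open row0); precharges=8
Acc 12: bank0 row3 -> MISS (open row3); precharges=9
Acc 13: bank1 row3 -> HIT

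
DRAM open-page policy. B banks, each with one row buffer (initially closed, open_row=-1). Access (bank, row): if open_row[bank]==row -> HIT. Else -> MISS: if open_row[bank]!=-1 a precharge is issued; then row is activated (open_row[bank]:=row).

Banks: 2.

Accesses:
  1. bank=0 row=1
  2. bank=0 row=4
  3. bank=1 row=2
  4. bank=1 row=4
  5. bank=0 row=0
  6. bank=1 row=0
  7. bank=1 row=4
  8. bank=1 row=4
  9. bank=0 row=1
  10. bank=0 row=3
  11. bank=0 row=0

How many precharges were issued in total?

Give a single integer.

Acc 1: bank0 row1 -> MISS (open row1); precharges=0
Acc 2: bank0 row4 -> MISS (open row4); precharges=1
Acc 3: bank1 row2 -> MISS (open row2); precharges=1
Acc 4: bank1 row4 -> MISS (open row4); precharges=2
Acc 5: bank0 row0 -> MISS (open row0); precharges=3
Acc 6: bank1 row0 -> MISS (open row0); precharges=4
Acc 7: bank1 row4 -> MISS (open row4); precharges=5
Acc 8: bank1 row4 -> HIT
Acc 9: bank0 row1 -> MISS (open row1); precharges=6
Acc 10: bank0 row3 -> MISS (open row3); precharges=7
Acc 11: bank0 row0 -> MISS (open row0); precharges=8

Answer: 8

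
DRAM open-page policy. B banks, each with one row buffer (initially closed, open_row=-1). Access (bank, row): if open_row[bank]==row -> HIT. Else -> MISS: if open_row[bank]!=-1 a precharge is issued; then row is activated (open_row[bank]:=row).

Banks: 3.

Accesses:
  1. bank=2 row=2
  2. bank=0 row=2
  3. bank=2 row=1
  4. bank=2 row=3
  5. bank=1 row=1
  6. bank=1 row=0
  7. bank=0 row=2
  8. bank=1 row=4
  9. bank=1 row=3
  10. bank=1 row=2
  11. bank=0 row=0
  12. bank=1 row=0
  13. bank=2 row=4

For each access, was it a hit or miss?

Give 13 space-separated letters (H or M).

Answer: M M M M M M H M M M M M M

Derivation:
Acc 1: bank2 row2 -> MISS (open row2); precharges=0
Acc 2: bank0 row2 -> MISS (open row2); precharges=0
Acc 3: bank2 row1 -> MISS (open row1); precharges=1
Acc 4: bank2 row3 -> MISS (open row3); precharges=2
Acc 5: bank1 row1 -> MISS (open row1); precharges=2
Acc 6: bank1 row0 -> MISS (open row0); precharges=3
Acc 7: bank0 row2 -> HIT
Acc 8: bank1 row4 -> MISS (open row4); precharges=4
Acc 9: bank1 row3 -> MISS (open row3); precharges=5
Acc 10: bank1 row2 -> MISS (open row2); precharges=6
Acc 11: bank0 row0 -> MISS (open row0); precharges=7
Acc 12: bank1 row0 -> MISS (open row0); precharges=8
Acc 13: bank2 row4 -> MISS (open row4); precharges=9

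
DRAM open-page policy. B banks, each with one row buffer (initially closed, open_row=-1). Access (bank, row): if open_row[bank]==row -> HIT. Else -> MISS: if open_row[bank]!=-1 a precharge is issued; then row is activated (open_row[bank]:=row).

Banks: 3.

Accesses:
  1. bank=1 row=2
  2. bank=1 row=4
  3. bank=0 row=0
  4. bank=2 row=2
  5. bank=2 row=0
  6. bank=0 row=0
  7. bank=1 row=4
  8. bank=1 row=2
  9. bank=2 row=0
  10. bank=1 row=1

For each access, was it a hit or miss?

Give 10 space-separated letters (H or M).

Acc 1: bank1 row2 -> MISS (open row2); precharges=0
Acc 2: bank1 row4 -> MISS (open row4); precharges=1
Acc 3: bank0 row0 -> MISS (open row0); precharges=1
Acc 4: bank2 row2 -> MISS (open row2); precharges=1
Acc 5: bank2 row0 -> MISS (open row0); precharges=2
Acc 6: bank0 row0 -> HIT
Acc 7: bank1 row4 -> HIT
Acc 8: bank1 row2 -> MISS (open row2); precharges=3
Acc 9: bank2 row0 -> HIT
Acc 10: bank1 row1 -> MISS (open row1); precharges=4

Answer: M M M M M H H M H M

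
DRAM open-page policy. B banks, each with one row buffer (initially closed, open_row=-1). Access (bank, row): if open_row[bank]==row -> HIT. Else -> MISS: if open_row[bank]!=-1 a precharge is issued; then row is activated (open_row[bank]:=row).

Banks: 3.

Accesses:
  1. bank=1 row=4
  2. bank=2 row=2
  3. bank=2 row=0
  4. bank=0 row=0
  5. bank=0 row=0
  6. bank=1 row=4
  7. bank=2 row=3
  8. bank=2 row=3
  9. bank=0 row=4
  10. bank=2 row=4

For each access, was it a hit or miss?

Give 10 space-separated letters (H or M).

Answer: M M M M H H M H M M

Derivation:
Acc 1: bank1 row4 -> MISS (open row4); precharges=0
Acc 2: bank2 row2 -> MISS (open row2); precharges=0
Acc 3: bank2 row0 -> MISS (open row0); precharges=1
Acc 4: bank0 row0 -> MISS (open row0); precharges=1
Acc 5: bank0 row0 -> HIT
Acc 6: bank1 row4 -> HIT
Acc 7: bank2 row3 -> MISS (open row3); precharges=2
Acc 8: bank2 row3 -> HIT
Acc 9: bank0 row4 -> MISS (open row4); precharges=3
Acc 10: bank2 row4 -> MISS (open row4); precharges=4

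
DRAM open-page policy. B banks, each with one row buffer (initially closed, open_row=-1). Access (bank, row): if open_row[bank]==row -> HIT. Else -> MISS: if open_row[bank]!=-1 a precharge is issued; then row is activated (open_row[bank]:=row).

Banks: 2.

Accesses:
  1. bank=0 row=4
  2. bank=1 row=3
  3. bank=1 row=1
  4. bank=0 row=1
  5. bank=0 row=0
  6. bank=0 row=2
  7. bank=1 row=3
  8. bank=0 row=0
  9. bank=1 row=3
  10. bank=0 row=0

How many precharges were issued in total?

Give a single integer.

Answer: 6

Derivation:
Acc 1: bank0 row4 -> MISS (open row4); precharges=0
Acc 2: bank1 row3 -> MISS (open row3); precharges=0
Acc 3: bank1 row1 -> MISS (open row1); precharges=1
Acc 4: bank0 row1 -> MISS (open row1); precharges=2
Acc 5: bank0 row0 -> MISS (open row0); precharges=3
Acc 6: bank0 row2 -> MISS (open row2); precharges=4
Acc 7: bank1 row3 -> MISS (open row3); precharges=5
Acc 8: bank0 row0 -> MISS (open row0); precharges=6
Acc 9: bank1 row3 -> HIT
Acc 10: bank0 row0 -> HIT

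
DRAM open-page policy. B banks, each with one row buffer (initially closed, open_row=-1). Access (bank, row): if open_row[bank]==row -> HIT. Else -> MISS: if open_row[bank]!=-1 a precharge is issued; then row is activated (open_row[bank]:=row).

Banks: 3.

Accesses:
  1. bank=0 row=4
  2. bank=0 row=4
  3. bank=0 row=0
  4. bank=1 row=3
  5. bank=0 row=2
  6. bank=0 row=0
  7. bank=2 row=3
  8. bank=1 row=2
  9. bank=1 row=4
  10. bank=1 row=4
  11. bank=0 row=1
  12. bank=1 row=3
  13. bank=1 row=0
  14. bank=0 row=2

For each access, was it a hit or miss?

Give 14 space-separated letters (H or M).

Answer: M H M M M M M M M H M M M M

Derivation:
Acc 1: bank0 row4 -> MISS (open row4); precharges=0
Acc 2: bank0 row4 -> HIT
Acc 3: bank0 row0 -> MISS (open row0); precharges=1
Acc 4: bank1 row3 -> MISS (open row3); precharges=1
Acc 5: bank0 row2 -> MISS (open row2); precharges=2
Acc 6: bank0 row0 -> MISS (open row0); precharges=3
Acc 7: bank2 row3 -> MISS (open row3); precharges=3
Acc 8: bank1 row2 -> MISS (open row2); precharges=4
Acc 9: bank1 row4 -> MISS (open row4); precharges=5
Acc 10: bank1 row4 -> HIT
Acc 11: bank0 row1 -> MISS (open row1); precharges=6
Acc 12: bank1 row3 -> MISS (open row3); precharges=7
Acc 13: bank1 row0 -> MISS (open row0); precharges=8
Acc 14: bank0 row2 -> MISS (open row2); precharges=9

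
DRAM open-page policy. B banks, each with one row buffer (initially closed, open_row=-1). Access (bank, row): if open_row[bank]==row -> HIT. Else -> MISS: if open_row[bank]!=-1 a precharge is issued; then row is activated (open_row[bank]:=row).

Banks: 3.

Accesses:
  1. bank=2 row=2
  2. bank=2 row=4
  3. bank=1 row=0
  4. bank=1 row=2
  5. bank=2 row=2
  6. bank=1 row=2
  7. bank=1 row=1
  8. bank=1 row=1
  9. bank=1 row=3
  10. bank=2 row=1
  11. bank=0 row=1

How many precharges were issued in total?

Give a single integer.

Acc 1: bank2 row2 -> MISS (open row2); precharges=0
Acc 2: bank2 row4 -> MISS (open row4); precharges=1
Acc 3: bank1 row0 -> MISS (open row0); precharges=1
Acc 4: bank1 row2 -> MISS (open row2); precharges=2
Acc 5: bank2 row2 -> MISS (open row2); precharges=3
Acc 6: bank1 row2 -> HIT
Acc 7: bank1 row1 -> MISS (open row1); precharges=4
Acc 8: bank1 row1 -> HIT
Acc 9: bank1 row3 -> MISS (open row3); precharges=5
Acc 10: bank2 row1 -> MISS (open row1); precharges=6
Acc 11: bank0 row1 -> MISS (open row1); precharges=6

Answer: 6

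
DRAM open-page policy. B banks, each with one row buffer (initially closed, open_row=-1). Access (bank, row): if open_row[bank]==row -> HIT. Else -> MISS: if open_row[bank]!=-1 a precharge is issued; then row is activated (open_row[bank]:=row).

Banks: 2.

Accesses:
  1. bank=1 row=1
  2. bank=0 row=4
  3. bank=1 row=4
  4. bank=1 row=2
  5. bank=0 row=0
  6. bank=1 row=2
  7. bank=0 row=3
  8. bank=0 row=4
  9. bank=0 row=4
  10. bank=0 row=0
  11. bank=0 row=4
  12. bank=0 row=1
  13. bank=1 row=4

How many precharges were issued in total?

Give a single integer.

Acc 1: bank1 row1 -> MISS (open row1); precharges=0
Acc 2: bank0 row4 -> MISS (open row4); precharges=0
Acc 3: bank1 row4 -> MISS (open row4); precharges=1
Acc 4: bank1 row2 -> MISS (open row2); precharges=2
Acc 5: bank0 row0 -> MISS (open row0); precharges=3
Acc 6: bank1 row2 -> HIT
Acc 7: bank0 row3 -> MISS (open row3); precharges=4
Acc 8: bank0 row4 -> MISS (open row4); precharges=5
Acc 9: bank0 row4 -> HIT
Acc 10: bank0 row0 -> MISS (open row0); precharges=6
Acc 11: bank0 row4 -> MISS (open row4); precharges=7
Acc 12: bank0 row1 -> MISS (open row1); precharges=8
Acc 13: bank1 row4 -> MISS (open row4); precharges=9

Answer: 9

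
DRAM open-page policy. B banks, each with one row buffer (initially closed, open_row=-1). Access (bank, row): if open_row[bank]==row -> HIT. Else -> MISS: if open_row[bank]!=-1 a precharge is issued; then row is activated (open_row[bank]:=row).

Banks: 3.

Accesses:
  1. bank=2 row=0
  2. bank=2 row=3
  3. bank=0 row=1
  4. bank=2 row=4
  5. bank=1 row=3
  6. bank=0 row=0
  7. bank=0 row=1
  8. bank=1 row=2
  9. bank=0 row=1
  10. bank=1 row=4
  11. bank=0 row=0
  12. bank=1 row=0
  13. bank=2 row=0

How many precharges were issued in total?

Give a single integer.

Acc 1: bank2 row0 -> MISS (open row0); precharges=0
Acc 2: bank2 row3 -> MISS (open row3); precharges=1
Acc 3: bank0 row1 -> MISS (open row1); precharges=1
Acc 4: bank2 row4 -> MISS (open row4); precharges=2
Acc 5: bank1 row3 -> MISS (open row3); precharges=2
Acc 6: bank0 row0 -> MISS (open row0); precharges=3
Acc 7: bank0 row1 -> MISS (open row1); precharges=4
Acc 8: bank1 row2 -> MISS (open row2); precharges=5
Acc 9: bank0 row1 -> HIT
Acc 10: bank1 row4 -> MISS (open row4); precharges=6
Acc 11: bank0 row0 -> MISS (open row0); precharges=7
Acc 12: bank1 row0 -> MISS (open row0); precharges=8
Acc 13: bank2 row0 -> MISS (open row0); precharges=9

Answer: 9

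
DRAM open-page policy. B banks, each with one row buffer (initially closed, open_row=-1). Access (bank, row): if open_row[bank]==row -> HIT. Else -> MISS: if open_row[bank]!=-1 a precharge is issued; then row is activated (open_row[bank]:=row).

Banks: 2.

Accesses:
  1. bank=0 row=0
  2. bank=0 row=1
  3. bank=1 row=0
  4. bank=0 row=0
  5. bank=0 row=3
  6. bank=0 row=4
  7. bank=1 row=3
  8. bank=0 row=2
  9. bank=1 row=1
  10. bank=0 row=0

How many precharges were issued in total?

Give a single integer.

Acc 1: bank0 row0 -> MISS (open row0); precharges=0
Acc 2: bank0 row1 -> MISS (open row1); precharges=1
Acc 3: bank1 row0 -> MISS (open row0); precharges=1
Acc 4: bank0 row0 -> MISS (open row0); precharges=2
Acc 5: bank0 row3 -> MISS (open row3); precharges=3
Acc 6: bank0 row4 -> MISS (open row4); precharges=4
Acc 7: bank1 row3 -> MISS (open row3); precharges=5
Acc 8: bank0 row2 -> MISS (open row2); precharges=6
Acc 9: bank1 row1 -> MISS (open row1); precharges=7
Acc 10: bank0 row0 -> MISS (open row0); precharges=8

Answer: 8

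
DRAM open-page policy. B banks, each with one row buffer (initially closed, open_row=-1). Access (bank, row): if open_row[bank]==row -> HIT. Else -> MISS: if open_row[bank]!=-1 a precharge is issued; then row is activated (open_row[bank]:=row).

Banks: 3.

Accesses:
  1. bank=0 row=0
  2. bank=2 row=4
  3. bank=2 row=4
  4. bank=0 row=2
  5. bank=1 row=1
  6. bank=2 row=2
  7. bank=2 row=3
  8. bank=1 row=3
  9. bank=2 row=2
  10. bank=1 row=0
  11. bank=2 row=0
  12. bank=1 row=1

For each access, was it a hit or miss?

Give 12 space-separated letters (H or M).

Answer: M M H M M M M M M M M M

Derivation:
Acc 1: bank0 row0 -> MISS (open row0); precharges=0
Acc 2: bank2 row4 -> MISS (open row4); precharges=0
Acc 3: bank2 row4 -> HIT
Acc 4: bank0 row2 -> MISS (open row2); precharges=1
Acc 5: bank1 row1 -> MISS (open row1); precharges=1
Acc 6: bank2 row2 -> MISS (open row2); precharges=2
Acc 7: bank2 row3 -> MISS (open row3); precharges=3
Acc 8: bank1 row3 -> MISS (open row3); precharges=4
Acc 9: bank2 row2 -> MISS (open row2); precharges=5
Acc 10: bank1 row0 -> MISS (open row0); precharges=6
Acc 11: bank2 row0 -> MISS (open row0); precharges=7
Acc 12: bank1 row1 -> MISS (open row1); precharges=8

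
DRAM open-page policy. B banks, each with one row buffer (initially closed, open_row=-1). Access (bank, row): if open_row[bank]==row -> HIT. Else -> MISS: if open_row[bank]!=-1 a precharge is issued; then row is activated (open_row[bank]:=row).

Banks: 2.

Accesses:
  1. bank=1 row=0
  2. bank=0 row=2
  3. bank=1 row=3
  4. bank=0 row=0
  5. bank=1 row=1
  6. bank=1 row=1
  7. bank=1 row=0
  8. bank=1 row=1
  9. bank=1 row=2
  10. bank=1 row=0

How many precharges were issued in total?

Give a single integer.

Acc 1: bank1 row0 -> MISS (open row0); precharges=0
Acc 2: bank0 row2 -> MISS (open row2); precharges=0
Acc 3: bank1 row3 -> MISS (open row3); precharges=1
Acc 4: bank0 row0 -> MISS (open row0); precharges=2
Acc 5: bank1 row1 -> MISS (open row1); precharges=3
Acc 6: bank1 row1 -> HIT
Acc 7: bank1 row0 -> MISS (open row0); precharges=4
Acc 8: bank1 row1 -> MISS (open row1); precharges=5
Acc 9: bank1 row2 -> MISS (open row2); precharges=6
Acc 10: bank1 row0 -> MISS (open row0); precharges=7

Answer: 7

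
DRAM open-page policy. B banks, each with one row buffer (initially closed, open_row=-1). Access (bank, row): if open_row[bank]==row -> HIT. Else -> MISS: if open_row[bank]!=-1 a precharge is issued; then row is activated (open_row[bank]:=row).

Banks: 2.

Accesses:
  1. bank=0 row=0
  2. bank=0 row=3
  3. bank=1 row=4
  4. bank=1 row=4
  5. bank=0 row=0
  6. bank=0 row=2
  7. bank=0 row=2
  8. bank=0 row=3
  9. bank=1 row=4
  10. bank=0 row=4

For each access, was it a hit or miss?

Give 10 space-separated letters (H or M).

Acc 1: bank0 row0 -> MISS (open row0); precharges=0
Acc 2: bank0 row3 -> MISS (open row3); precharges=1
Acc 3: bank1 row4 -> MISS (open row4); precharges=1
Acc 4: bank1 row4 -> HIT
Acc 5: bank0 row0 -> MISS (open row0); precharges=2
Acc 6: bank0 row2 -> MISS (open row2); precharges=3
Acc 7: bank0 row2 -> HIT
Acc 8: bank0 row3 -> MISS (open row3); precharges=4
Acc 9: bank1 row4 -> HIT
Acc 10: bank0 row4 -> MISS (open row4); precharges=5

Answer: M M M H M M H M H M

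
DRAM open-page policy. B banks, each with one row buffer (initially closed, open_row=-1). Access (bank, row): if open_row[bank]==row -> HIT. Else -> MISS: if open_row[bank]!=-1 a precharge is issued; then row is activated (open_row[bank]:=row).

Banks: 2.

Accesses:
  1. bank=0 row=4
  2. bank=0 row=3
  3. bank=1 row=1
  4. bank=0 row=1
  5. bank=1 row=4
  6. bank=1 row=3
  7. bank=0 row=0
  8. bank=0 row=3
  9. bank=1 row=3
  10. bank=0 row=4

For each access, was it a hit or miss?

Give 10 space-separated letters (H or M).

Acc 1: bank0 row4 -> MISS (open row4); precharges=0
Acc 2: bank0 row3 -> MISS (open row3); precharges=1
Acc 3: bank1 row1 -> MISS (open row1); precharges=1
Acc 4: bank0 row1 -> MISS (open row1); precharges=2
Acc 5: bank1 row4 -> MISS (open row4); precharges=3
Acc 6: bank1 row3 -> MISS (open row3); precharges=4
Acc 7: bank0 row0 -> MISS (open row0); precharges=5
Acc 8: bank0 row3 -> MISS (open row3); precharges=6
Acc 9: bank1 row3 -> HIT
Acc 10: bank0 row4 -> MISS (open row4); precharges=7

Answer: M M M M M M M M H M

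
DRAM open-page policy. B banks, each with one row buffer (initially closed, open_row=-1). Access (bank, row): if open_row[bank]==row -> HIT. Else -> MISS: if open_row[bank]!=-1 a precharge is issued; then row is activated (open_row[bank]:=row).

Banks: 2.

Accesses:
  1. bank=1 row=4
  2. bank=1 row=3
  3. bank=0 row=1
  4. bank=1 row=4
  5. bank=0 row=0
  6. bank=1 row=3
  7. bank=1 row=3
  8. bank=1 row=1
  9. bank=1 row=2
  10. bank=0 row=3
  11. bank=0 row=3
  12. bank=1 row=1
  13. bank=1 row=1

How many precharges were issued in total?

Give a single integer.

Acc 1: bank1 row4 -> MISS (open row4); precharges=0
Acc 2: bank1 row3 -> MISS (open row3); precharges=1
Acc 3: bank0 row1 -> MISS (open row1); precharges=1
Acc 4: bank1 row4 -> MISS (open row4); precharges=2
Acc 5: bank0 row0 -> MISS (open row0); precharges=3
Acc 6: bank1 row3 -> MISS (open row3); precharges=4
Acc 7: bank1 row3 -> HIT
Acc 8: bank1 row1 -> MISS (open row1); precharges=5
Acc 9: bank1 row2 -> MISS (open row2); precharges=6
Acc 10: bank0 row3 -> MISS (open row3); precharges=7
Acc 11: bank0 row3 -> HIT
Acc 12: bank1 row1 -> MISS (open row1); precharges=8
Acc 13: bank1 row1 -> HIT

Answer: 8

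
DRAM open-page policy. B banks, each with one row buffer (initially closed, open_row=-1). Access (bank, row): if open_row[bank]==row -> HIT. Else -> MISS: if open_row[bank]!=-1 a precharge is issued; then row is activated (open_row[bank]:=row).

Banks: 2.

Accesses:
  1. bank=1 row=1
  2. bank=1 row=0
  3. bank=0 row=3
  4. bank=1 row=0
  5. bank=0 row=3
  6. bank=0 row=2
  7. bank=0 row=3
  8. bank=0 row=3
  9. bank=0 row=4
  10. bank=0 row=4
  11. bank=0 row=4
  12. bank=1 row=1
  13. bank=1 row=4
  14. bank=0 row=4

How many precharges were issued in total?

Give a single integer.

Answer: 6

Derivation:
Acc 1: bank1 row1 -> MISS (open row1); precharges=0
Acc 2: bank1 row0 -> MISS (open row0); precharges=1
Acc 3: bank0 row3 -> MISS (open row3); precharges=1
Acc 4: bank1 row0 -> HIT
Acc 5: bank0 row3 -> HIT
Acc 6: bank0 row2 -> MISS (open row2); precharges=2
Acc 7: bank0 row3 -> MISS (open row3); precharges=3
Acc 8: bank0 row3 -> HIT
Acc 9: bank0 row4 -> MISS (open row4); precharges=4
Acc 10: bank0 row4 -> HIT
Acc 11: bank0 row4 -> HIT
Acc 12: bank1 row1 -> MISS (open row1); precharges=5
Acc 13: bank1 row4 -> MISS (open row4); precharges=6
Acc 14: bank0 row4 -> HIT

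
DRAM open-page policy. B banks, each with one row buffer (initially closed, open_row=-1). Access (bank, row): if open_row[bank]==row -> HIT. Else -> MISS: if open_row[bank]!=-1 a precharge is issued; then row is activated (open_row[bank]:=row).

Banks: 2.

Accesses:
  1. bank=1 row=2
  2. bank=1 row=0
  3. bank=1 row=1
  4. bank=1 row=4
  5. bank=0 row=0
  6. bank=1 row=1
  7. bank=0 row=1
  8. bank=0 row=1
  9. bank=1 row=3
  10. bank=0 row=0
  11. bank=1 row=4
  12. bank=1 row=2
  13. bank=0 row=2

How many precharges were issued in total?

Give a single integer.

Answer: 10

Derivation:
Acc 1: bank1 row2 -> MISS (open row2); precharges=0
Acc 2: bank1 row0 -> MISS (open row0); precharges=1
Acc 3: bank1 row1 -> MISS (open row1); precharges=2
Acc 4: bank1 row4 -> MISS (open row4); precharges=3
Acc 5: bank0 row0 -> MISS (open row0); precharges=3
Acc 6: bank1 row1 -> MISS (open row1); precharges=4
Acc 7: bank0 row1 -> MISS (open row1); precharges=5
Acc 8: bank0 row1 -> HIT
Acc 9: bank1 row3 -> MISS (open row3); precharges=6
Acc 10: bank0 row0 -> MISS (open row0); precharges=7
Acc 11: bank1 row4 -> MISS (open row4); precharges=8
Acc 12: bank1 row2 -> MISS (open row2); precharges=9
Acc 13: bank0 row2 -> MISS (open row2); precharges=10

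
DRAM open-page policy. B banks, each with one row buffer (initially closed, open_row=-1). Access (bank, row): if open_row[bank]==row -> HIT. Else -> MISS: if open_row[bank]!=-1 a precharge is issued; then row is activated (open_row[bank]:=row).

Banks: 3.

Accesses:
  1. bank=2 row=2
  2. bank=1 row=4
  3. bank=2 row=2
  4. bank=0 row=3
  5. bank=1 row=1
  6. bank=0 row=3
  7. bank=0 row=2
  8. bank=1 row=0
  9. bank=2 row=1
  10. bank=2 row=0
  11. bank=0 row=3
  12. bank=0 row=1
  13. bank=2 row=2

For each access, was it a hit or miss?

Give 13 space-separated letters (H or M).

Answer: M M H M M H M M M M M M M

Derivation:
Acc 1: bank2 row2 -> MISS (open row2); precharges=0
Acc 2: bank1 row4 -> MISS (open row4); precharges=0
Acc 3: bank2 row2 -> HIT
Acc 4: bank0 row3 -> MISS (open row3); precharges=0
Acc 5: bank1 row1 -> MISS (open row1); precharges=1
Acc 6: bank0 row3 -> HIT
Acc 7: bank0 row2 -> MISS (open row2); precharges=2
Acc 8: bank1 row0 -> MISS (open row0); precharges=3
Acc 9: bank2 row1 -> MISS (open row1); precharges=4
Acc 10: bank2 row0 -> MISS (open row0); precharges=5
Acc 11: bank0 row3 -> MISS (open row3); precharges=6
Acc 12: bank0 row1 -> MISS (open row1); precharges=7
Acc 13: bank2 row2 -> MISS (open row2); precharges=8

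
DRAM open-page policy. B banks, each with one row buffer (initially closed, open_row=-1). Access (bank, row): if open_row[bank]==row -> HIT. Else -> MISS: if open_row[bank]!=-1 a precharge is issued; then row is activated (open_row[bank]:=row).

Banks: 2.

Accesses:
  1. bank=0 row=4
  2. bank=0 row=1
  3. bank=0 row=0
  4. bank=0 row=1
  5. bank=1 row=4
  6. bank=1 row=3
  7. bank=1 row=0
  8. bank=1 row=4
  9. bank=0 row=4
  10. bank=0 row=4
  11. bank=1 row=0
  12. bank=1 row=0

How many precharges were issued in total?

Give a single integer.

Acc 1: bank0 row4 -> MISS (open row4); precharges=0
Acc 2: bank0 row1 -> MISS (open row1); precharges=1
Acc 3: bank0 row0 -> MISS (open row0); precharges=2
Acc 4: bank0 row1 -> MISS (open row1); precharges=3
Acc 5: bank1 row4 -> MISS (open row4); precharges=3
Acc 6: bank1 row3 -> MISS (open row3); precharges=4
Acc 7: bank1 row0 -> MISS (open row0); precharges=5
Acc 8: bank1 row4 -> MISS (open row4); precharges=6
Acc 9: bank0 row4 -> MISS (open row4); precharges=7
Acc 10: bank0 row4 -> HIT
Acc 11: bank1 row0 -> MISS (open row0); precharges=8
Acc 12: bank1 row0 -> HIT

Answer: 8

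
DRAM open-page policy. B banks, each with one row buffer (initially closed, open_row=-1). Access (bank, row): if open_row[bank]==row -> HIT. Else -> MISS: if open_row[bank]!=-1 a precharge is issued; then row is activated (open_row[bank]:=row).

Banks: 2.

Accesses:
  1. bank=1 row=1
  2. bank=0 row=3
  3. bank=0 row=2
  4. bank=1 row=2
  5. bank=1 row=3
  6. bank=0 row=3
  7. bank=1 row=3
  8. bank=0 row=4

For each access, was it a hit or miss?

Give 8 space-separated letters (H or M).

Answer: M M M M M M H M

Derivation:
Acc 1: bank1 row1 -> MISS (open row1); precharges=0
Acc 2: bank0 row3 -> MISS (open row3); precharges=0
Acc 3: bank0 row2 -> MISS (open row2); precharges=1
Acc 4: bank1 row2 -> MISS (open row2); precharges=2
Acc 5: bank1 row3 -> MISS (open row3); precharges=3
Acc 6: bank0 row3 -> MISS (open row3); precharges=4
Acc 7: bank1 row3 -> HIT
Acc 8: bank0 row4 -> MISS (open row4); precharges=5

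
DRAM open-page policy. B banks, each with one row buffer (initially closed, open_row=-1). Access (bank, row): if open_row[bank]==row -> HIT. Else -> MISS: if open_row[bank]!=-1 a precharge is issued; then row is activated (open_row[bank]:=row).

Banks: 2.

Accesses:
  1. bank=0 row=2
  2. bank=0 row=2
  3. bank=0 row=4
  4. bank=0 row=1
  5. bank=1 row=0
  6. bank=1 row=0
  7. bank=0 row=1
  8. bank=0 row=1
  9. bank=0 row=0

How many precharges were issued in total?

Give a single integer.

Answer: 3

Derivation:
Acc 1: bank0 row2 -> MISS (open row2); precharges=0
Acc 2: bank0 row2 -> HIT
Acc 3: bank0 row4 -> MISS (open row4); precharges=1
Acc 4: bank0 row1 -> MISS (open row1); precharges=2
Acc 5: bank1 row0 -> MISS (open row0); precharges=2
Acc 6: bank1 row0 -> HIT
Acc 7: bank0 row1 -> HIT
Acc 8: bank0 row1 -> HIT
Acc 9: bank0 row0 -> MISS (open row0); precharges=3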